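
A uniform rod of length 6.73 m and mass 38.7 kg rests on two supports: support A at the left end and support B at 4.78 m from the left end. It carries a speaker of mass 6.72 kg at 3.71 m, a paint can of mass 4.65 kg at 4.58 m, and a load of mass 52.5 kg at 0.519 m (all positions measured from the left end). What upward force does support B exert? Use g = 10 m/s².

Sum moments about support A (its reaction then has zero moment arm).
Beam weight: 38.7 × 10 = 387 N down at 3.365 m → arm 3.365 m, τ = 387 × 3.365 = 1302 N·m clockwise.
Speaker: 6.72 × 10 = 67.2 N down at 3.71 m → arm 3.71 m, τ = 67.2 × 3.71 = 249.3 N·m clockwise.
Paint can: 4.65 × 10 = 46.5 N down at 4.58 m → arm 4.58 m, τ = 46.5 × 4.58 = 213 N·m clockwise.
Load: 52.5 × 10 = 525 N down at 0.519 m → arm 0.519 m, τ = 525 × 0.519 = 272.5 N·m clockwise.
Net load moment about support A = 2037 N·m clockwise.
Reaction R at support B is upward at 4.78 m, arm 4.78 m → moment R × 4.78 counterclockwise.
Στ = 0 ⇒ R × 4.78 = 2037 ⇒ R = 426 N.

R_B ≈ 426 N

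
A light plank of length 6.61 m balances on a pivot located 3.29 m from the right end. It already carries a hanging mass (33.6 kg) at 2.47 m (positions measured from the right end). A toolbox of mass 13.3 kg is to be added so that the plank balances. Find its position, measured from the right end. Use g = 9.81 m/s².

x ≈ 5.36 m from the right end

About the pivot (at 3.29 m from the right end):
Hanging mass: 33.6 × 9.81 = 329.6 N down at 2.47 m → arm 0.82 m, τ = 329.6 × 0.82 = 270.3 N·m clockwise.
Net moment of existing loads = 270.3 N·m clockwise.
The toolbox weighs 13.3 × 9.81 = 130.5 N and must supply an equal counterclockwise moment, so its lever arm about the pivot is 270.3 / 130.5 = 2.07 m.
That puts it at 3.29 + 2.07 = 5.36 m from the right end.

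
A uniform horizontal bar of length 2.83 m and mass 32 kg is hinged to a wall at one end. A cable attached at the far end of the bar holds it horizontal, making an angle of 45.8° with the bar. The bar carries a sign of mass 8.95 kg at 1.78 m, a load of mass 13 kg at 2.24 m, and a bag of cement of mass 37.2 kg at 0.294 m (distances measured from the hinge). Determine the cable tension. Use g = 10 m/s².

T ≈ 499 N

Choose the hinge as the axis so the unknown hinge reaction has zero arm there.
Beam weight: 32 × 10 = 320 N down at 1.415 m → arm 1.415 m, τ = 320 × 1.415 = 452.8 N·m clockwise.
Sign: 8.95 × 10 = 89.5 N down at 1.78 m → arm 1.78 m, τ = 89.5 × 1.78 = 159.3 N·m clockwise.
Load: 13 × 10 = 130 N down at 2.24 m → arm 2.24 m, τ = 130 × 2.24 = 291.2 N·m clockwise.
Bag of cement: 37.2 × 10 = 372 N down at 0.294 m → arm 0.294 m, τ = 372 × 0.294 = 109.4 N·m clockwise.
Total clockwise load moment = 1013 N·m.
The cable tension T acts at 2.83 m; only its component perpendicular to the bar, T sinθ, produces torque. sin 45.8° = 0.7169.
Στ = 0 ⇒ T × 2.83 × 0.7169 = 1013 ⇒ T = 1013 / 2.029 = 499 N.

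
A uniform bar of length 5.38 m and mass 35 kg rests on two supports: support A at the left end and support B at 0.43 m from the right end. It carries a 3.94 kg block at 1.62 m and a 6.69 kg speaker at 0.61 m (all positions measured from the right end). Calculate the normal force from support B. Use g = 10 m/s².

Choose support A as the axis so its reaction then has zero moment arm.
Beam weight: 35 × 10 = 350 N down at 2.69 m → arm 2.69 m, τ = 350 × 2.69 = 941.5 N·m clockwise.
Block: 3.94 × 10 = 39.4 N down at 1.62 m → arm 3.76 m, τ = 39.4 × 3.76 = 148.1 N·m clockwise.
Speaker: 6.69 × 10 = 66.9 N down at 0.61 m → arm 4.77 m, τ = 66.9 × 4.77 = 319.1 N·m clockwise.
Net load moment about support A = 1409 N·m clockwise.
Reaction R at support B is upward at 0.43 m, arm 4.95 m → moment R × 4.95 counterclockwise.
For rotational equilibrium, R × 4.95 = 1409, so R = 285 N.

R_B ≈ 285 N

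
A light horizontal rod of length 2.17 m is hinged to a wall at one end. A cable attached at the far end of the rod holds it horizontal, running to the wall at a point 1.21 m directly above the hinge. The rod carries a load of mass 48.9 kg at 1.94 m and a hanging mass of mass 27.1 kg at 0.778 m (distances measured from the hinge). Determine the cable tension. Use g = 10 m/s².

T ≈ 1100 N

Sum moments about the hinge (the unknown hinge reaction has zero arm there).
Load: 48.9 × 10 = 489 N down at 1.94 m → arm 1.94 m, τ = 489 × 1.94 = 948.7 N·m clockwise.
Hanging mass: 27.1 × 10 = 271 N down at 0.778 m → arm 0.778 m, τ = 271 × 0.778 = 210.8 N·m clockwise.
Total clockwise load moment = 1160 N·m.
The cable tension T acts at 2.17 m; only its component perpendicular to the rod, T sinθ, produces torque. sinθ = h/√(h²+d²) = 1.21/√(1.21²+2.17²) = 0.487.
Setting net torque to zero: T × 2.17 × 0.487 = 1160 → T = 1160 / 1.057 = 1100 N.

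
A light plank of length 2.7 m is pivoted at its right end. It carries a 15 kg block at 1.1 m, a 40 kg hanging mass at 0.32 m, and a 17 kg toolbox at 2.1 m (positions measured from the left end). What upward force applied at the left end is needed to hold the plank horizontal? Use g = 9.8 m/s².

F ≈ 470 N

Taking torques about the right end:
Block: 15 × 9.8 = 147 N down at 1.1 m → arm 1.6 m, τ = 147 × 1.6 = 235.2 N·m counterclockwise.
Hanging mass: 40 × 9.8 = 392 N down at 0.32 m → arm 2.38 m, τ = 392 × 2.38 = 933 N·m counterclockwise.
Toolbox: 17 × 9.8 = 166.6 N down at 2.1 m → arm 0.6 m, τ = 166.6 × 0.6 = 99.96 N·m counterclockwise.
Net moment of the loads = 1268 N·m counterclockwise.
The upward force F acts at the left end, arm 2.7 m, giving F × 2.7 clockwise.
For rotational equilibrium, F × 2.7 = 1268, so F = 1268 / 2.7 = 470 N.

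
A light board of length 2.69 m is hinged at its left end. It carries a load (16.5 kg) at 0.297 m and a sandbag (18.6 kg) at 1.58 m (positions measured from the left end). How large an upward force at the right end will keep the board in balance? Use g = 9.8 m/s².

Sum moments about the left end (the unknown pivot reaction has zero arm there).
Load: 16.5 × 9.8 = 161.7 N down at 0.297 m → arm 0.297 m, τ = 161.7 × 0.297 = 48.02 N·m clockwise.
Sandbag: 18.6 × 9.8 = 182.3 N down at 1.58 m → arm 1.58 m, τ = 182.3 × 1.58 = 288 N·m clockwise.
Net moment of the loads = 336 N·m clockwise.
The upward force F acts at the right end, arm 2.69 m, giving F × 2.69 counterclockwise.
Setting net torque to zero: F × 2.69 = 336 → F = 336 / 2.69 = 125 N.

F ≈ 125 N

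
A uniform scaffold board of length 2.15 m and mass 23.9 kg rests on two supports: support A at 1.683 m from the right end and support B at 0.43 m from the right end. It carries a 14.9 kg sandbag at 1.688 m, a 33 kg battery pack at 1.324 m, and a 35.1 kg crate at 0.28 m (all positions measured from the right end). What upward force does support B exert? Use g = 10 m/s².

Taking torques about support A:
Beam weight: 23.9 × 10 = 239 N down at 1.075 m → arm 0.608 m, τ = 239 × 0.608 = 145.3 N·m clockwise.
Sandbag: 14.9 × 10 = 149 N down at 1.688 m → arm 0.005 m, τ = 149 × 0.005 = 0.745 N·m counterclockwise.
Battery pack: 33 × 10 = 330 N down at 1.324 m → arm 0.359 m, τ = 330 × 0.359 = 118.5 N·m clockwise.
Crate: 35.1 × 10 = 351 N down at 0.28 m → arm 1.403 m, τ = 351 × 1.403 = 492.5 N·m clockwise.
Net load moment about support A = 755.6 N·m clockwise.
Reaction R at support B is upward at 0.43 m, arm 1.253 m → moment R × 1.253 counterclockwise.
Balancing moments: R × 1.253 = 755.6, giving R = 603 N.

R_B ≈ 603 N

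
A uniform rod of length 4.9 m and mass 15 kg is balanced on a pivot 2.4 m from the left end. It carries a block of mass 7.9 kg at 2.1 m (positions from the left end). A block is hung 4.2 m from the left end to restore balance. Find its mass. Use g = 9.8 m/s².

Taking torques about the pivot (at 2.4 m from the left end):
Beam weight: 15 × 9.8 = 147 N down at 2.45 m → arm 0.05 m, τ = 147 × 0.05 = 7.35 N·m clockwise.
Block: 7.9 × 9.8 = 77.42 N down at 2.1 m → arm 0.3 m, τ = 77.42 × 0.3 = 23.23 N·m counterclockwise.
Net moment of known loads = 15.88 N·m counterclockwise.
An unknown mass m at 4.2 m has arm 1.8 m; its moment is m·g·1.8 clockwise.
For rotational equilibrium, m × 9.8 × 1.8 = 15.88, so m = 15.88 / (9.8 × 1.8) = 0.9 kg.

m ≈ 0.9 kg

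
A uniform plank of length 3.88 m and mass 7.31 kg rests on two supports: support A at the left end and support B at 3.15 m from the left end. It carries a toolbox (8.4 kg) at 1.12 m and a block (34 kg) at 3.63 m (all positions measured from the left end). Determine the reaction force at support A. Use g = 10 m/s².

About support B:
Beam weight: 7.31 × 10 = 73.1 N down at 1.94 m → arm 1.21 m, τ = 73.1 × 1.21 = 88.45 N·m counterclockwise.
Toolbox: 8.4 × 10 = 84 N down at 1.12 m → arm 2.03 m, τ = 84 × 2.03 = 170.5 N·m counterclockwise.
Block: 34 × 10 = 340 N down at 3.63 m → arm 0.48 m, τ = 340 × 0.48 = 163.2 N·m clockwise.
Net load moment about support B = 95.75 N·m counterclockwise.
Reaction R at support A is upward at 0 m, arm 3.15 m → moment R × 3.15 clockwise.
For rotational equilibrium, R × 3.15 = 95.75, so R = 30.4 N.

R_A ≈ 30.4 N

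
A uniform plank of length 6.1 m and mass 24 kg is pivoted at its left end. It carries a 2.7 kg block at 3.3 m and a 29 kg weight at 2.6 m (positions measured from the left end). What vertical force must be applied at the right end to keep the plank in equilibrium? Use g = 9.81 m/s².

F ≈ 253 N

Take moments about the left end.
Beam weight: 24 × 9.81 = 235.4 N down at 3.05 m → arm 3.05 m, τ = 235.4 × 3.05 = 718 N·m clockwise.
Block: 2.7 × 9.81 = 26.49 N down at 3.3 m → arm 3.3 m, τ = 26.49 × 3.3 = 87.42 N·m clockwise.
Weight: 29 × 9.81 = 284.5 N down at 2.6 m → arm 2.6 m, τ = 284.5 × 2.6 = 739.7 N·m clockwise.
Net moment of the loads = 1545 N·m clockwise.
The upward force F acts at the right end, arm 6.1 m, giving F × 6.1 counterclockwise.
Balancing moments: F × 6.1 = 1545, giving F = 1545 / 6.1 = 253 N.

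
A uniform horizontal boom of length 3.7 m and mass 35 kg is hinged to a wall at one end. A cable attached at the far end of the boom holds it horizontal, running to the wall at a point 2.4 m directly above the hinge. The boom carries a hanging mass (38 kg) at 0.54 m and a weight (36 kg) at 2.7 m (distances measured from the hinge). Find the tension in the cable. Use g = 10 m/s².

Choose the hinge as the axis so the unknown hinge reaction has zero arm there.
Beam weight: 35 × 10 = 350 N down at 1.85 m → arm 1.85 m, τ = 350 × 1.85 = 647.5 N·m clockwise.
Hanging mass: 38 × 10 = 380 N down at 0.54 m → arm 0.54 m, τ = 380 × 0.54 = 205.2 N·m clockwise.
Weight: 36 × 10 = 360 N down at 2.7 m → arm 2.7 m, τ = 360 × 2.7 = 972 N·m clockwise.
Total clockwise load moment = 1825 N·m.
The cable tension T acts at 3.7 m; only its component perpendicular to the boom, T sinθ, produces torque. sinθ = h/√(h²+d²) = 2.4/√(2.4²+3.7²) = 0.5442.
Setting net torque to zero: T × 3.7 × 0.5442 = 1825 → T = 1825 / 2.014 = 906 N.

T ≈ 906 N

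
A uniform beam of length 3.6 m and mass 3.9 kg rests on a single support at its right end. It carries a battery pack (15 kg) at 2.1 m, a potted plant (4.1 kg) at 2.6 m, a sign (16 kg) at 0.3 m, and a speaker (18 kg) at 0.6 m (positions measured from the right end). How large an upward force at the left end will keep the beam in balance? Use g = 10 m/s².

About the right end:
Beam weight: 3.9 × 10 = 39 N down at 1.8 m → arm 1.8 m, τ = 39 × 1.8 = 70.2 N·m counterclockwise.
Battery pack: 15 × 10 = 150 N down at 2.1 m → arm 2.1 m, τ = 150 × 2.1 = 315 N·m counterclockwise.
Potted plant: 4.1 × 10 = 41 N down at 2.6 m → arm 2.6 m, τ = 41 × 2.6 = 106.6 N·m counterclockwise.
Sign: 16 × 10 = 160 N down at 0.3 m → arm 0.3 m, τ = 160 × 0.3 = 48 N·m counterclockwise.
Speaker: 18 × 10 = 180 N down at 0.6 m → arm 0.6 m, τ = 180 × 0.6 = 108 N·m counterclockwise.
Net moment of the loads = 647.8 N·m counterclockwise.
The upward force F acts at the left end, arm 3.6 m, giving F × 3.6 clockwise.
Στ = 0 ⇒ F × 3.6 = 647.8 ⇒ F = 647.8 / 3.6 = 180 N.

F ≈ 180 N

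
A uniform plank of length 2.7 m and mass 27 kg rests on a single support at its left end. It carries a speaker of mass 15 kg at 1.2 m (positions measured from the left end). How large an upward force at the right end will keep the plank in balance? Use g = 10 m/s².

F ≈ 202 N

About the left end:
Beam weight: 27 × 10 = 270 N down at 1.35 m → arm 1.35 m, τ = 270 × 1.35 = 364.5 N·m clockwise.
Speaker: 15 × 10 = 150 N down at 1.2 m → arm 1.2 m, τ = 150 × 1.2 = 180 N·m clockwise.
Net moment of the loads = 544.5 N·m clockwise.
The upward force F acts at the right end, arm 2.7 m, giving F × 2.7 counterclockwise.
Στ = 0 ⇒ F × 2.7 = 544.5 ⇒ F = 544.5 / 2.7 = 202 N.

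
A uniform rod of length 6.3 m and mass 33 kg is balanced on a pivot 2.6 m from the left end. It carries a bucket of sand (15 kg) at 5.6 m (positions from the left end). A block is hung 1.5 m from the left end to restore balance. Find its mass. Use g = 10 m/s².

m ≈ 57.4 kg

Take moments about the pivot (at 2.6 m from the left end).
Beam weight: 33 × 10 = 330 N down at 3.15 m → arm 0.55 m, τ = 330 × 0.55 = 181.5 N·m clockwise.
Bucket of sand: 15 × 10 = 150 N down at 5.6 m → arm 3 m, τ = 150 × 3 = 450 N·m clockwise.
Net moment of known loads = 631.5 N·m clockwise.
An unknown mass m at 1.5 m has arm 1.1 m; its moment is m·g·1.1 counterclockwise.
Setting net torque to zero: m × 10 × 1.1 = 631.5 → m = 631.5 / (10 × 1.1) = 57.4 kg.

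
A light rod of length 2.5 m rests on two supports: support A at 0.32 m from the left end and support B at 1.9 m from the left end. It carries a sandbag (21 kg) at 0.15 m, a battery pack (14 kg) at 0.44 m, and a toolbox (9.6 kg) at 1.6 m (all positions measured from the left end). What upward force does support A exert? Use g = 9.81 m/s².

Sum moments about support B (its reaction then has zero moment arm).
Sandbag: 21 × 9.81 = 206 N down at 0.15 m → arm 1.75 m, τ = 206 × 1.75 = 360.5 N·m counterclockwise.
Battery pack: 14 × 9.81 = 137.3 N down at 0.44 m → arm 1.46 m, τ = 137.3 × 1.46 = 200.5 N·m counterclockwise.
Toolbox: 9.6 × 9.81 = 94.18 N down at 1.6 m → arm 0.3 m, τ = 94.18 × 0.3 = 28.25 N·m counterclockwise.
Net load moment about support B = 589.2 N·m counterclockwise.
Reaction R at support A is upward at 0.32 m, arm 1.58 m → moment R × 1.58 clockwise.
Στ = 0 ⇒ R × 1.58 = 589.2 ⇒ R = 373 N.

R_A ≈ 373 N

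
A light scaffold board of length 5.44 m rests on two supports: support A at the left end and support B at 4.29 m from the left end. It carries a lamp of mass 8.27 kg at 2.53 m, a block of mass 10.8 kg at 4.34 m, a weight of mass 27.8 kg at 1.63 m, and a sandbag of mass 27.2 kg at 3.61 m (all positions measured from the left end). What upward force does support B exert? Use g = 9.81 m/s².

R_B ≈ 483 N

Take moments about support A.
Lamp: 8.27 × 9.81 = 81.13 N down at 2.53 m → arm 2.53 m, τ = 81.13 × 2.53 = 205.3 N·m clockwise.
Block: 10.8 × 9.81 = 105.9 N down at 4.34 m → arm 4.34 m, τ = 105.9 × 4.34 = 459.6 N·m clockwise.
Weight: 27.8 × 9.81 = 272.7 N down at 1.63 m → arm 1.63 m, τ = 272.7 × 1.63 = 444.5 N·m clockwise.
Sandbag: 27.2 × 9.81 = 266.8 N down at 3.61 m → arm 3.61 m, τ = 266.8 × 3.61 = 963.1 N·m clockwise.
Net load moment about support A = 2072 N·m clockwise.
Reaction R at support B is upward at 4.29 m, arm 4.29 m → moment R × 4.29 counterclockwise.
For rotational equilibrium, R × 4.29 = 2072, so R = 483 N.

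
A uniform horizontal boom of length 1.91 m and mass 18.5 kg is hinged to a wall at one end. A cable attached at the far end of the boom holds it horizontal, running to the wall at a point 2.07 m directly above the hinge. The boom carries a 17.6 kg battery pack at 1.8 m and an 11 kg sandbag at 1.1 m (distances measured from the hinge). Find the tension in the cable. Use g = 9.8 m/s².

Taking torques about the hinge:
Beam weight: 18.5 × 9.8 = 181.3 N down at 0.955 m → arm 0.955 m, τ = 181.3 × 0.955 = 173.1 N·m clockwise.
Battery pack: 17.6 × 9.8 = 172.5 N down at 1.8 m → arm 1.8 m, τ = 172.5 × 1.8 = 310.5 N·m clockwise.
Sandbag: 11 × 9.8 = 107.8 N down at 1.1 m → arm 1.1 m, τ = 107.8 × 1.1 = 118.6 N·m clockwise.
Total clockwise load moment = 602.2 N·m.
The cable tension T acts at 1.91 m; only its component perpendicular to the boom, T sinθ, produces torque. sinθ = h/√(h²+d²) = 2.07/√(2.07²+1.91²) = 0.7349.
Balancing moments: T × 1.91 × 0.7349 = 602.2, giving T = 602.2 / 1.404 = 429 N.

T ≈ 429 N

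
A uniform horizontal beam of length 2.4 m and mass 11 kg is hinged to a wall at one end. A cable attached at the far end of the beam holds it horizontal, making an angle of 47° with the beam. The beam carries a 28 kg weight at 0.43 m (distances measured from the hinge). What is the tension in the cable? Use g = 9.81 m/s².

Take moments about the hinge.
Beam weight: 11 × 9.81 = 107.9 N down at 1.2 m → arm 1.2 m, τ = 107.9 × 1.2 = 129.5 N·m clockwise.
Weight: 28 × 9.81 = 274.7 N down at 0.43 m → arm 0.43 m, τ = 274.7 × 0.43 = 118.1 N·m clockwise.
Total clockwise load moment = 247.6 N·m.
The cable tension T acts at 2.4 m; only its component perpendicular to the beam, T sinθ, produces torque. sin 47° = 0.7314.
Setting net torque to zero: T × 2.4 × 0.7314 = 247.6 → T = 247.6 / 1.755 = 141 N.

T ≈ 141 N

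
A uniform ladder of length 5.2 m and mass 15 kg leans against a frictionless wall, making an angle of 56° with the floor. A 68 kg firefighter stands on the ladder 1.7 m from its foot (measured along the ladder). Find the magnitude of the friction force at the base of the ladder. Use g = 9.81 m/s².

f ≈ 197 N

Choose the foot of the ladder as the axis so the floor normal and friction both act there and drop out.
Ladder weight 15×9.81 = 147.2 N acts at 2.6 m along the ladder; its horizontal arm is 2.6·cos56° = 1.454 m → τ = 214 N·m clockwise.
Firefighter: 68×9.81 = 667.1 N at 1.7 m → arm 0.9506 m → τ = 634.1 N·m clockwise.
Wall normal N acts horizontally at the top; its moment arm is the height L sinθ = 5.2·sin56° = 4.311 m, counterclockwise.
Setting net torque to zero: N × 4.311 = 848.1 → N = 197 N.
ΣFx = 0: friction at the foot balances the wall's push, so f = N_wall = 197 N.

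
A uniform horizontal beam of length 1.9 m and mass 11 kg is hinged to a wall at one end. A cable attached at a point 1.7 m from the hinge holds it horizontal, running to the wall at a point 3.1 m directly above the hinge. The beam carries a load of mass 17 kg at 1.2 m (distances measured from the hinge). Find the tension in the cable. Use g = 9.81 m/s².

Take moments about the hinge.
Beam weight: 11 × 9.81 = 107.9 N down at 0.95 m → arm 0.95 m, τ = 107.9 × 0.95 = 102.5 N·m clockwise.
Load: 17 × 9.81 = 166.8 N down at 1.2 m → arm 1.2 m, τ = 166.8 × 1.2 = 200.2 N·m clockwise.
Total clockwise load moment = 302.7 N·m.
The cable tension T acts at 1.7 m; only its component perpendicular to the beam, T sinθ, produces torque. sinθ = h/√(h²+d²) = 3.1/√(3.1²+1.7²) = 0.8768.
Setting net torque to zero: T × 1.7 × 0.8768 = 302.7 → T = 302.7 / 1.491 = 203 N.

T ≈ 203 N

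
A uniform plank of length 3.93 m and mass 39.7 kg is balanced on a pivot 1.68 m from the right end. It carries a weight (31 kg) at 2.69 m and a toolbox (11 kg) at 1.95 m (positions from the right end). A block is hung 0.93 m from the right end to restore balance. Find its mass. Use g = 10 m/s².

Taking torques about the pivot (at 1.68 m from the right end):
Beam weight: 39.7 × 10 = 397 N down at 1.965 m → arm 0.285 m, τ = 397 × 0.285 = 113.1 N·m counterclockwise.
Weight: 31 × 10 = 310 N down at 2.69 m → arm 1.01 m, τ = 310 × 1.01 = 313.1 N·m counterclockwise.
Toolbox: 11 × 10 = 110 N down at 1.95 m → arm 0.27 m, τ = 110 × 0.27 = 29.7 N·m counterclockwise.
Net moment of known loads = 455.9 N·m counterclockwise.
An unknown mass m at 0.93 m has arm 0.75 m; its moment is m·g·0.75 clockwise.
Setting net torque to zero: m × 10 × 0.75 = 455.9 → m = 455.9 / (10 × 0.75) = 60.8 kg.

m ≈ 60.8 kg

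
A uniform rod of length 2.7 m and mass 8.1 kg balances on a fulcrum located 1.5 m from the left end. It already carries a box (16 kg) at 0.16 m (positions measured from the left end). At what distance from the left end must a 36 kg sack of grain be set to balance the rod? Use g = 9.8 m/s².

x ≈ 2.13 m from the left end

About the fulcrum (at 1.5 m from the left end):
Beam weight: 8.1 × 9.8 = 79.38 N down at 1.35 m → arm 0.15 m, τ = 79.38 × 0.15 = 11.91 N·m counterclockwise.
Box: 16 × 9.8 = 156.8 N down at 0.16 m → arm 1.34 m, τ = 156.8 × 1.34 = 210.1 N·m counterclockwise.
Net moment of existing loads = 222 N·m counterclockwise.
The sack of grain weighs 36 × 9.8 = 352.8 N and must supply an equal clockwise moment, so its lever arm about the fulcrum is 222 / 352.8 = 0.629 m.
That puts it at 1.5 + 0.629 = 2.13 m from the left end.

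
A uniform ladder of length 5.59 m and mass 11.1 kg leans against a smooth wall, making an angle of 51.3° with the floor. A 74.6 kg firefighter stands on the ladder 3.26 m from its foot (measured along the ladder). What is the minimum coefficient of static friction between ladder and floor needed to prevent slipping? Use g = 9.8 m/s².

μ_min ≈ 0.459

Choose the foot of the ladder as the axis so the floor normal and friction both act there and drop out.
Ladder weight 11.1×9.8 = 108.8 N acts at 2.795 m along the ladder; its horizontal arm is 2.795·cos51.3° = 1.748 m → τ = 190.2 N·m clockwise.
Firefighter: 74.6×9.8 = 731.1 N at 3.26 m → arm 2.038 m → τ = 1490 N·m clockwise.
Wall normal N acts horizontally at the top; its moment arm is the height L sinθ = 5.59·sin51.3° = 4.363 m, counterclockwise.
For rotational equilibrium, N × 4.363 = 1680, so N = 385.1 N.
ΣFx = 0 ⇒ f = N_wall = 385.1 N. ΣFy = 0 ⇒ N_floor = 839.9 N.
μ_min = f / N_floor = 385.1 / 839.9 = 0.459.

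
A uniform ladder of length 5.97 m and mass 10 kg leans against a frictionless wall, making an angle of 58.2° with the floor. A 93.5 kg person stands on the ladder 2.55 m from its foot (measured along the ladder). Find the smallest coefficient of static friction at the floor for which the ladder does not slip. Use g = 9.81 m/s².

Choose the foot of the ladder as the axis so the floor normal and friction both act there and drop out.
Ladder weight 10×9.81 = 98.1 N acts at 2.985 m along the ladder; its horizontal arm is 2.985·cos58.2° = 1.573 m → τ = 154.3 N·m clockwise.
Person: 93.5×9.81 = 917.2 N at 2.55 m → arm 1.344 m → τ = 1233 N·m clockwise.
Wall normal N acts horizontally at the top; its moment arm is the height L sinθ = 5.97·sin58.2° = 5.074 m, counterclockwise.
Balancing moments: N × 5.074 = 1387, giving N = 273.4 N.
ΣFx = 0 ⇒ f = N_wall = 273.4 N. ΣFy = 0 ⇒ N_floor = 1015 N.
μ_min = f / N_floor = 273.4 / 1015 = 0.269.

μ_min ≈ 0.269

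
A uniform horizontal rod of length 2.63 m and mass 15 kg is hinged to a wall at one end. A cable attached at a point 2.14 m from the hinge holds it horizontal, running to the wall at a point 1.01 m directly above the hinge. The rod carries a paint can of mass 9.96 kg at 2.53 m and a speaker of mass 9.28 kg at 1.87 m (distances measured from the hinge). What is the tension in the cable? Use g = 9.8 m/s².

Sum moments about the hinge (the unknown hinge reaction has zero arm there).
Beam weight: 15 × 9.8 = 147 N down at 1.315 m → arm 1.315 m, τ = 147 × 1.315 = 193.3 N·m clockwise.
Paint can: 9.96 × 9.8 = 97.61 N down at 2.53 m → arm 2.53 m, τ = 97.61 × 2.53 = 247 N·m clockwise.
Speaker: 9.28 × 9.8 = 90.94 N down at 1.87 m → arm 1.87 m, τ = 90.94 × 1.87 = 170.1 N·m clockwise.
Total clockwise load moment = 610.4 N·m.
The cable tension T acts at 2.14 m; only its component perpendicular to the rod, T sinθ, produces torque. sinθ = h/√(h²+d²) = 1.01/√(1.01²+2.14²) = 0.4268.
Στ = 0 ⇒ T × 2.14 × 0.4268 = 610.4 ⇒ T = 610.4 / 0.9134 = 668 N.

T ≈ 668 N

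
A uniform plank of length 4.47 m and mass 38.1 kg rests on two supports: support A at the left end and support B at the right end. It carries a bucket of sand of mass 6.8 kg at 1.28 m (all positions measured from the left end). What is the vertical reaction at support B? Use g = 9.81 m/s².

Choose support A as the axis so its reaction then has zero moment arm.
Beam weight: 38.1 × 9.81 = 373.8 N down at 2.235 m → arm 2.235 m, τ = 373.8 × 2.235 = 835.4 N·m clockwise.
Bucket of sand: 6.8 × 9.81 = 66.71 N down at 1.28 m → arm 1.28 m, τ = 66.71 × 1.28 = 85.39 N·m clockwise.
Net load moment about support A = 920.8 N·m clockwise.
Reaction R at support B is upward at 4.47 m, arm 4.47 m → moment R × 4.47 counterclockwise.
For rotational equilibrium, R × 4.47 = 920.8, so R = 206 N.

R_B ≈ 206 N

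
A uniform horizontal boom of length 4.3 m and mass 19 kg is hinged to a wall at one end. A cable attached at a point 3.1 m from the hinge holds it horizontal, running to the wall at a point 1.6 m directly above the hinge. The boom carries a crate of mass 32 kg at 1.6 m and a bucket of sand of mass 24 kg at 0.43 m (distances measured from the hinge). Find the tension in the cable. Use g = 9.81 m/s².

T ≈ 706 N

Sum moments about the hinge (the unknown hinge reaction has zero arm there).
Beam weight: 19 × 9.81 = 186.4 N down at 2.15 m → arm 2.15 m, τ = 186.4 × 2.15 = 400.8 N·m clockwise.
Crate: 32 × 9.81 = 313.9 N down at 1.6 m → arm 1.6 m, τ = 313.9 × 1.6 = 502.2 N·m clockwise.
Bucket of sand: 24 × 9.81 = 235.4 N down at 0.43 m → arm 0.43 m, τ = 235.4 × 0.43 = 101.2 N·m clockwise.
Total clockwise load moment = 1004 N·m.
The cable tension T acts at 3.1 m; only its component perpendicular to the boom, T sinθ, produces torque. sinθ = h/√(h²+d²) = 1.6/√(1.6²+3.1²) = 0.4586.
Στ = 0 ⇒ T × 3.1 × 0.4586 = 1004 ⇒ T = 1004 / 1.422 = 706 N.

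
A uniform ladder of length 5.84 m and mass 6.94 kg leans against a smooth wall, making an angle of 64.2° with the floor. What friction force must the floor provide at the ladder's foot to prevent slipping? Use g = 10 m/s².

About the foot of the ladder:
Ladder weight 6.94×10 = 69.4 N acts at 2.92 m along the ladder; its horizontal arm is 2.92·cos64.2° = 1.271 m → τ = 88.21 N·m clockwise.
Wall normal N acts horizontally at the top; its moment arm is the height L sinθ = 5.84·sin64.2° = 5.258 m, counterclockwise.
Balancing moments: N × 5.258 = 88.21, giving N = 16.8 N.
ΣFx = 0: friction at the foot balances the wall's push, so f = N_wall = 16.8 N.

f ≈ 16.8 N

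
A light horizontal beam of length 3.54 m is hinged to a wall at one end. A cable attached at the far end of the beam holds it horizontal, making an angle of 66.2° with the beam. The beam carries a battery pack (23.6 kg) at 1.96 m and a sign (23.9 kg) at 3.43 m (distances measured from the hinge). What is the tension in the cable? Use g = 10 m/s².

Taking torques about the hinge:
Battery pack: 23.6 × 10 = 236 N down at 1.96 m → arm 1.96 m, τ = 236 × 1.96 = 462.6 N·m clockwise.
Sign: 23.9 × 10 = 239 N down at 3.43 m → arm 3.43 m, τ = 239 × 3.43 = 819.8 N·m clockwise.
Total clockwise load moment = 1282 N·m.
The cable tension T acts at 3.54 m; only its component perpendicular to the beam, T sinθ, produces torque. sin 66.2° = 0.915.
For rotational equilibrium, T × 3.54 × 0.915 = 1282, so T = 1282 / 3.239 = 396 N.

T ≈ 396 N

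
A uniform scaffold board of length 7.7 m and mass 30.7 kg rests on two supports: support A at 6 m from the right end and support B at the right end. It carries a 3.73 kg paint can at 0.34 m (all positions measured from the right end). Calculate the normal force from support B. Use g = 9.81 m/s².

R_B ≈ 142 N

Choose support A as the axis so its reaction then has zero moment arm.
Beam weight: 30.7 × 9.81 = 301.2 N down at 3.85 m → arm 2.15 m, τ = 301.2 × 2.15 = 647.6 N·m clockwise.
Paint can: 3.73 × 9.81 = 36.59 N down at 0.34 m → arm 5.66 m, τ = 36.59 × 5.66 = 207.1 N·m clockwise.
Net load moment about support A = 854.7 N·m clockwise.
Reaction R at support B is upward at 0 m, arm 6 m → moment R × 6 counterclockwise.
Στ = 0 ⇒ R × 6 = 854.7 ⇒ R = 142 N.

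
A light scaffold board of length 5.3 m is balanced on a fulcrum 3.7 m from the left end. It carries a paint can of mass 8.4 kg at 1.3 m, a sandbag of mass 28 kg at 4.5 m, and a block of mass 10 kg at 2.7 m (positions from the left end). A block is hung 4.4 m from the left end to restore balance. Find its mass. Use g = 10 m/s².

Taking torques about the fulcrum (at 3.7 m from the left end):
Paint can: 8.4 × 10 = 84 N down at 1.3 m → arm 2.4 m, τ = 84 × 2.4 = 201.6 N·m counterclockwise.
Sandbag: 28 × 10 = 280 N down at 4.5 m → arm 0.8 m, τ = 280 × 0.8 = 224 N·m clockwise.
Block: 10 × 10 = 100 N down at 2.7 m → arm 1 m, τ = 100 × 1 = 100 N·m counterclockwise.
Net moment of known loads = 77.6 N·m counterclockwise.
An unknown mass m at 4.4 m has arm 0.7 m; its moment is m·g·0.7 clockwise.
Balancing moments: m × 10 × 0.7 = 77.6, giving m = 77.6 / (10 × 0.7) = 11.1 kg.

m ≈ 11.1 kg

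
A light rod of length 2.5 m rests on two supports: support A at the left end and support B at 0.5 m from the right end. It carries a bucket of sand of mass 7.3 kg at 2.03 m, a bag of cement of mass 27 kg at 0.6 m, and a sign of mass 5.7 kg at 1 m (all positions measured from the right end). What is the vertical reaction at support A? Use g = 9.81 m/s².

R_A ≈ 82 N

Take moments about support B.
Bucket of sand: 7.3 × 9.81 = 71.61 N down at 2.03 m → arm 1.53 m, τ = 71.61 × 1.53 = 109.6 N·m counterclockwise.
Bag of cement: 27 × 9.81 = 264.9 N down at 0.6 m → arm 0.1 m, τ = 264.9 × 0.1 = 26.49 N·m counterclockwise.
Sign: 5.7 × 9.81 = 55.92 N down at 1 m → arm 0.5 m, τ = 55.92 × 0.5 = 27.96 N·m counterclockwise.
Net load moment about support B = 164.1 N·m counterclockwise.
Reaction R at support A is upward at 2.5 m, arm 2 m → moment R × 2 clockwise.
For rotational equilibrium, R × 2 = 164.1, so R = 82 N.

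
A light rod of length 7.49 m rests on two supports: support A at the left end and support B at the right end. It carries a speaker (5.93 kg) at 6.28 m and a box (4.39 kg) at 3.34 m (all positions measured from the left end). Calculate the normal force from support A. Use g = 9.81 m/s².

Taking torques about support B:
Speaker: 5.93 × 9.81 = 58.17 N down at 6.28 m → arm 1.21 m, τ = 58.17 × 1.21 = 70.39 N·m counterclockwise.
Box: 4.39 × 9.81 = 43.07 N down at 3.34 m → arm 4.15 m, τ = 43.07 × 4.15 = 178.7 N·m counterclockwise.
Net load moment about support B = 249.1 N·m counterclockwise.
Reaction R at support A is upward at 0 m, arm 7.49 m → moment R × 7.49 clockwise.
For rotational equilibrium, R × 7.49 = 249.1, so R = 33.3 N.

R_A ≈ 33.3 N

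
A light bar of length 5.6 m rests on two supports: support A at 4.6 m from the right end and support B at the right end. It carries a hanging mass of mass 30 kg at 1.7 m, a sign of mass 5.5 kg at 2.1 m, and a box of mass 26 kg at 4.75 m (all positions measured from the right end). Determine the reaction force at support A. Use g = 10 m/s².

R_A ≈ 404 N

Taking torques about support B:
Hanging mass: 30 × 10 = 300 N down at 1.7 m → arm 1.7 m, τ = 300 × 1.7 = 510 N·m counterclockwise.
Sign: 5.5 × 10 = 55 N down at 2.1 m → arm 2.1 m, τ = 55 × 2.1 = 115.5 N·m counterclockwise.
Box: 26 × 10 = 260 N down at 4.75 m → arm 4.75 m, τ = 260 × 4.75 = 1235 N·m counterclockwise.
Net load moment about support B = 1860 N·m counterclockwise.
Reaction R at support A is upward at 4.6 m, arm 4.6 m → moment R × 4.6 clockwise.
For rotational equilibrium, R × 4.6 = 1860, so R = 404 N.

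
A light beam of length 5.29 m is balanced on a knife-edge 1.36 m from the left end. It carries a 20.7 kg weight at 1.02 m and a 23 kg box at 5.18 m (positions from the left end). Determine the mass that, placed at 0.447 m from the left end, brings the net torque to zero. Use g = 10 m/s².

Sum moments about the knife-edge (at 1.36 m from the left end) (the support reaction has zero arm there).
Weight: 20.7 × 10 = 207 N down at 1.02 m → arm 0.34 m, τ = 207 × 0.34 = 70.38 N·m counterclockwise.
Box: 23 × 10 = 230 N down at 5.18 m → arm 3.82 m, τ = 230 × 3.82 = 878.6 N·m clockwise.
Net moment of known loads = 808.2 N·m clockwise.
An unknown mass m at 0.447 m has arm 0.913 m; its moment is m·g·0.913 counterclockwise.
Setting net torque to zero: m × 10 × 0.913 = 808.2 → m = 808.2 / (10 × 0.913) = 88.5 kg.

m ≈ 88.5 kg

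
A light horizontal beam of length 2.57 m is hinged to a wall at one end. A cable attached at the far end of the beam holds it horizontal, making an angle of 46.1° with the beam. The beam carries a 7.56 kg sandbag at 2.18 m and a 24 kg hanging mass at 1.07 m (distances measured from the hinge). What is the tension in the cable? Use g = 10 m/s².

T ≈ 228 N

About the hinge:
Sandbag: 7.56 × 10 = 75.6 N down at 2.18 m → arm 2.18 m, τ = 75.6 × 2.18 = 164.8 N·m clockwise.
Hanging mass: 24 × 10 = 240 N down at 1.07 m → arm 1.07 m, τ = 240 × 1.07 = 256.8 N·m clockwise.
Total clockwise load moment = 421.6 N·m.
The cable tension T acts at 2.57 m; only its component perpendicular to the beam, T sinθ, produces torque. sin 46.1° = 0.7206.
Στ = 0 ⇒ T × 2.57 × 0.7206 = 421.6 ⇒ T = 421.6 / 1.852 = 228 N.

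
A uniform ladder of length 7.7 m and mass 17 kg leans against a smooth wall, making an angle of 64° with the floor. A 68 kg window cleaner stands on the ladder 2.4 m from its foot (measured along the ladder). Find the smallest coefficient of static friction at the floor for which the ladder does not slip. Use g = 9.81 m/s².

Taking torques about the foot of the ladder:
Ladder weight 17×9.81 = 166.8 N acts at 3.85 m along the ladder; its horizontal arm is 3.85·cos64° = 1.688 m → τ = 281.6 N·m clockwise.
Window cleaner: 68×9.81 = 667.1 N at 2.4 m → arm 1.052 m → τ = 701.8 N·m clockwise.
Wall normal N acts horizontally at the top; its moment arm is the height L sinθ = 7.7·sin64° = 6.921 m, counterclockwise.
Setting net torque to zero: N × 6.921 = 983.4 → N = 142.1 N.
ΣFx = 0 ⇒ f = N_wall = 142.1 N. ΣFy = 0 ⇒ N_floor = 833.9 N.
μ_min = f / N_floor = 142.1 / 833.9 = 0.17.

μ_min ≈ 0.17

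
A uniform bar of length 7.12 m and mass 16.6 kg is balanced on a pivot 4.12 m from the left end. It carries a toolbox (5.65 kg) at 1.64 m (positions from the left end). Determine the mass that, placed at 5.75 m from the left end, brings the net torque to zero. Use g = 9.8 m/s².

m ≈ 14.3 kg

Sum moments about the pivot (at 4.12 m from the left end) (the support reaction has zero arm there).
Beam weight: 16.6 × 9.8 = 162.7 N down at 3.56 m → arm 0.56 m, τ = 162.7 × 0.56 = 91.11 N·m counterclockwise.
Toolbox: 5.65 × 9.8 = 55.37 N down at 1.64 m → arm 2.48 m, τ = 55.37 × 2.48 = 137.3 N·m counterclockwise.
Net moment of known loads = 228.4 N·m counterclockwise.
An unknown mass m at 5.75 m has arm 1.63 m; its moment is m·g·1.63 clockwise.
For rotational equilibrium, m × 9.8 × 1.63 = 228.4, so m = 228.4 / (9.8 × 1.63) = 14.3 kg.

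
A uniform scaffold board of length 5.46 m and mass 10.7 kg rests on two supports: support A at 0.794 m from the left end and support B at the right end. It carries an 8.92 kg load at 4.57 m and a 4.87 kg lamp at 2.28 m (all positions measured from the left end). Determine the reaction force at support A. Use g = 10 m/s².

About support B:
Beam weight: 10.7 × 10 = 107 N down at 2.73 m → arm 2.73 m, τ = 107 × 2.73 = 292.1 N·m counterclockwise.
Load: 8.92 × 10 = 89.2 N down at 4.57 m → arm 0.89 m, τ = 89.2 × 0.89 = 79.39 N·m counterclockwise.
Lamp: 4.87 × 10 = 48.7 N down at 2.28 m → arm 3.18 m, τ = 48.7 × 3.18 = 154.9 N·m counterclockwise.
Net load moment about support B = 526.4 N·m counterclockwise.
Reaction R at support A is upward at 0.794 m, arm 4.666 m → moment R × 4.666 clockwise.
Balancing moments: R × 4.666 = 526.4, giving R = 113 N.

R_A ≈ 113 N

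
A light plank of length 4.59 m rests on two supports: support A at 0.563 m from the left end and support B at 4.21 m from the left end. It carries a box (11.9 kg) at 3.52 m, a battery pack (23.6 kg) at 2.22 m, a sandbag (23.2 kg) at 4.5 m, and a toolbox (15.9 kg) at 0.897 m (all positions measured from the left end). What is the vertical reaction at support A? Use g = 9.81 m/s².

Choose support B as the axis so its reaction then has zero moment arm.
Box: 11.9 × 9.81 = 116.7 N down at 3.52 m → arm 0.69 m, τ = 116.7 × 0.69 = 80.52 N·m counterclockwise.
Battery pack: 23.6 × 9.81 = 231.5 N down at 2.22 m → arm 1.99 m, τ = 231.5 × 1.99 = 460.7 N·m counterclockwise.
Sandbag: 23.2 × 9.81 = 227.6 N down at 4.5 m → arm 0.29 m, τ = 227.6 × 0.29 = 66 N·m clockwise.
Toolbox: 15.9 × 9.81 = 156 N down at 0.897 m → arm 3.313 m, τ = 156 × 3.313 = 516.8 N·m counterclockwise.
Net load moment about support B = 992 N·m counterclockwise.
Reaction R at support A is upward at 0.563 m, arm 3.647 m → moment R × 3.647 clockwise.
Στ = 0 ⇒ R × 3.647 = 992 ⇒ R = 272 N.

R_A ≈ 272 N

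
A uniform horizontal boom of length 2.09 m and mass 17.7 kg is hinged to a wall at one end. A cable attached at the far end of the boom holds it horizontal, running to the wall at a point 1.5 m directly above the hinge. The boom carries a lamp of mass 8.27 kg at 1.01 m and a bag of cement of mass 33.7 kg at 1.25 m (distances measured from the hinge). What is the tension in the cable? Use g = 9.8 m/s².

T ≈ 555 N

Choose the hinge as the axis so the unknown hinge reaction has zero arm there.
Beam weight: 17.7 × 9.8 = 173.5 N down at 1.045 m → arm 1.045 m, τ = 173.5 × 1.045 = 181.3 N·m clockwise.
Lamp: 8.27 × 9.8 = 81.05 N down at 1.01 m → arm 1.01 m, τ = 81.05 × 1.01 = 81.86 N·m clockwise.
Bag of cement: 33.7 × 9.8 = 330.3 N down at 1.25 m → arm 1.25 m, τ = 330.3 × 1.25 = 412.9 N·m clockwise.
Total clockwise load moment = 676.1 N·m.
The cable tension T acts at 2.09 m; only its component perpendicular to the boom, T sinθ, produces torque. sinθ = h/√(h²+d²) = 1.5/√(1.5²+2.09²) = 0.5831.
Setting net torque to zero: T × 2.09 × 0.5831 = 676.1 → T = 676.1 / 1.219 = 555 N.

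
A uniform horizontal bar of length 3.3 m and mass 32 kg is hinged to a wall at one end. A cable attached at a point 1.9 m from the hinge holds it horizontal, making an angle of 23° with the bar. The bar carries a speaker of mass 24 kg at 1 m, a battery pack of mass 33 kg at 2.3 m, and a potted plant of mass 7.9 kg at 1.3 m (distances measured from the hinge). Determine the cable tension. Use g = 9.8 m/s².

T ≈ 2150 N

Choose the hinge as the axis so the unknown hinge reaction has zero arm there.
Beam weight: 32 × 9.8 = 313.6 N down at 1.65 m → arm 1.65 m, τ = 313.6 × 1.65 = 517.4 N·m clockwise.
Speaker: 24 × 9.8 = 235.2 N down at 1 m → arm 1 m, τ = 235.2 × 1 = 235.2 N·m clockwise.
Battery pack: 33 × 9.8 = 323.4 N down at 2.3 m → arm 2.3 m, τ = 323.4 × 2.3 = 743.8 N·m clockwise.
Potted plant: 7.9 × 9.8 = 77.42 N down at 1.3 m → arm 1.3 m, τ = 77.42 × 1.3 = 100.6 N·m clockwise.
Total clockwise load moment = 1597 N·m.
The cable tension T acts at 1.9 m; only its component perpendicular to the bar, T sinθ, produces torque. sin 23° = 0.3907.
Balancing moments: T × 1.9 × 0.3907 = 1597, giving T = 1597 / 0.7423 = 2150 N.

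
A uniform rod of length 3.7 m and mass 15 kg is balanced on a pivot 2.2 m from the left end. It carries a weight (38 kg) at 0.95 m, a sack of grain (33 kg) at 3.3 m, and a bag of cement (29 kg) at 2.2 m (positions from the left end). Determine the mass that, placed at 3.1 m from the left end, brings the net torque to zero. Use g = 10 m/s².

m ≈ 18.3 kg

Taking torques about the pivot (at 2.2 m from the left end):
Beam weight: 15 × 10 = 150 N down at 1.85 m → arm 0.35 m, τ = 150 × 0.35 = 52.5 N·m counterclockwise.
Weight: 38 × 10 = 380 N down at 0.95 m → arm 1.25 m, τ = 380 × 1.25 = 475 N·m counterclockwise.
Sack of grain: 33 × 10 = 330 N down at 3.3 m → arm 1.1 m, τ = 330 × 1.1 = 363 N·m clockwise.
Bag of cement: acts at the pivot, moment arm 0 → no torque.
Net moment of known loads = 164.5 N·m counterclockwise.
An unknown mass m at 3.1 m has arm 0.9 m; its moment is m·g·0.9 clockwise.
Balancing moments: m × 10 × 0.9 = 164.5, giving m = 164.5 / (10 × 0.9) = 18.3 kg.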